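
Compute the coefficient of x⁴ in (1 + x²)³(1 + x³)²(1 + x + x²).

8

(1 + x²)³ has coefficients 1,0,3,0,3 for degrees 0…4.
(1 + x³)² has coefficients 1,0,0,2,0 for degrees 0…4.
Finally multiplying by (1 + x + x²), the product of all factors after the first has coefficients 1,1,1,2,2 for degrees 0…4.
[x⁴] = 1·2 + 3·1 + 3·1 = 8.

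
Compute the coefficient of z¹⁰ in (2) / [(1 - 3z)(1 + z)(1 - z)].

Partial fractions give a closed form: a_n = (9/4)·3^n + (1/4)·(-1)^n + (-1/2)·1^n.
At n = 10: a_10 = 132860.

132860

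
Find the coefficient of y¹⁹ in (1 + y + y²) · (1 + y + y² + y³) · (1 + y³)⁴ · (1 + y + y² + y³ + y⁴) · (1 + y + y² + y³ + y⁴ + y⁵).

196

(1 + y + y²) has coefficients 1,1,1 for degrees 0…2.
(1 + y + y² + y³) has coefficients 1,1,1,1,0,0,0,0,0,0,0,0,0,0,0,0,0,0,0,0 for degrees 0…19.
Multiplying by (1 + y³)⁴ gives running coefficients 1,1,1,5,4,4,10,6,6,10,4,4,5,1,1,1,0,0,0,0 for degrees 0…19.
Multiplying by (1 + y + y² + y³ + y⁴) gives running coefficients 1,2,3,8,12,15,24,29,30,36,36,30,29,24,15,12,8,3,2,1 for degrees 0…19.
Finally multiplying by (1 + y + y² + y³ + y⁴ + y⁵), the product of all factors after the first has coefficients 1,3,6,14,26,41,64,91,118,146,170,185,190,185,170,146,118,91,64,41 for degrees 0…19.
[y¹⁹] = 1·41 + 1·64 + 1·91 = 196.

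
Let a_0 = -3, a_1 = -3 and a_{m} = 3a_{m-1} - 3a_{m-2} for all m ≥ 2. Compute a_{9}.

The ordinary generating function has denominator 1 - 3x + 3x^2.
Iterating the recurrence: a_0,…,a_{9} = -3, -3, 0, 9, 27, 54, 81, 81, 0, -243.

-243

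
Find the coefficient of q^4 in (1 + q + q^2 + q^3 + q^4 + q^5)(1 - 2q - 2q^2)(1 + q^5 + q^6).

(1 + q + q^2 + q^3 + q^4 + q^5) has coefficients 1,1,1,1,1 for degrees 0…4.
(1 - 2q - 2q^2) has coefficients 1,-2,-2,0,0 for degrees 0…4.
Finally multiplying by (1 + q^5 + q^6), the product of all factors after the first has coefficients 1,-2,-2,0,0 for degrees 0…4.
[q^4] = 1·0 + 1·0 + 1·(-2) + 1·(-2) + 1·1 = -3.

-3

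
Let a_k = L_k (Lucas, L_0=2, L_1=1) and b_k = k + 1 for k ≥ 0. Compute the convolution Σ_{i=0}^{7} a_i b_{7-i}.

187

Write out a_i and b_{7-i} for i = 0,…,7 and sum the products.
Σ = 2·8 + 1·7 + 3·6 + 4·5 + 7·4 + 11·3 + 18·2 + 29·1 = 187.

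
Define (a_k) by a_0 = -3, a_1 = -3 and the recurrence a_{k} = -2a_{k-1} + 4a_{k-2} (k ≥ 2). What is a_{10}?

The ordinary generating function has denominator 1 + 2t - 4t^2.
Iterating the recurrence: a_0,…,a_{10} = -3, -3, -6, 0, -24, 48, -192, 576, -1920, 6144, -19968.

-19968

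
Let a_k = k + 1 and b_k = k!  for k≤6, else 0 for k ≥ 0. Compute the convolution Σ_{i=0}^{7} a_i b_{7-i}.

1953

Write out a_i and b_{7-i} for i = 0,…,7 and sum the products.
Σ = 1·0 + 2·720 + 3·120 + 4·24 + 5·6 + 6·2 + 7·1 + 8·1 = 1953.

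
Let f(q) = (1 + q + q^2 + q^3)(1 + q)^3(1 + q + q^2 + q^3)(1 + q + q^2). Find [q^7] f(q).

(1 + q + q^2 + q^3) has coefficients 1,1,1,1 for degrees 0…3.
(1 + q)^3 has coefficients 1,3,3,1,0,0,0,0 for degrees 0…7.
Multiplying by (1 + q + q^2 + q^3) gives running coefficients 1,4,7,8,7,4,1,0 for degrees 0…7.
Finally multiplying by (1 + q + q^2), the product of all factors after the first has coefficients 1,5,12,19,22,19,12,5 for degrees 0…7.
[q^7] = 1·5 + 1·12 + 1·19 + 1·22 = 58.

58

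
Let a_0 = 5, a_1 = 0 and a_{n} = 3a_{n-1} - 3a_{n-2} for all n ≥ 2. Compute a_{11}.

3645

The ordinary generating function has denominator 1 - 3y + 3y^2.
Iterating the recurrence: a_0,…,a_{11} = 5, 0, -15, -45, -90, -135, -135, 0, 405, 1215, 2430, 3645.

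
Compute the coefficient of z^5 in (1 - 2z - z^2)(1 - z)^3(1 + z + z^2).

(1 - 2z - z^2) has coefficients 1,-2,-1 for degrees 0…2.
(1 - z)^3 has coefficients 1,-3,3,-1,0,0 for degrees 0…5.
Finally multiplying by (1 + z + z^2), the product of all factors after the first has coefficients 1,-2,1,-1,2,-1 for degrees 0…5.
[z^5] = 1·(-1) − 2·2 − 1·(-1) = -4.

-4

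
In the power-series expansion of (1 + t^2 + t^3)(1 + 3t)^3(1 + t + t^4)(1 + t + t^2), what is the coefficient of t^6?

282

(1 + t^2 + t^3) has coefficients 1,0,1,1 for degrees 0…3.
(1 + 3t)^3 has coefficients 1,9,27,27,0,0,0 for degrees 0…6.
Multiplying by (1 + t + t^4) gives running coefficients 1,10,36,54,28,9,27 for degrees 0…6.
Finally multiplying by (1 + t + t^2), the product of all factors after the first has coefficients 1,11,47,100,118,91,64 for degrees 0…6.
[t^6] = 1·64 + 1·118 + 1·100 = 282.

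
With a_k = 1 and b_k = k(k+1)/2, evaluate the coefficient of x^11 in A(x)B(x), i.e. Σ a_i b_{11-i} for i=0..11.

286

Write out a_i and b_{11-i} for i = 0,…,11 and sum the products.
Σ = 1·66 + 1·55 + 1·45 + 1·36 + 1·28 + 1·21 + 1·15 + 1·10 + 1·6 + 1·3 + 1·1 + 1·0 = 286.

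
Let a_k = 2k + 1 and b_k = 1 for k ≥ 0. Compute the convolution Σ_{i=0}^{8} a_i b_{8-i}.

81

The convolution is the t^8 coefficient of A(t)B(t).
Σ = 1·1 + 3·1 + 5·1 + 7·1 + 9·1 + 11·1 + 13·1 + 15·1 + 17·1 = 81.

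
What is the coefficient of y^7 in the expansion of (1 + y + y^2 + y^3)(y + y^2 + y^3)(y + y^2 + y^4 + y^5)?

(1 + y + y^2 + y^3) has coefficients 1,1,1,1 for degrees 0…3.
(y + y^2 + y^3) has coefficients 0,1,1,1,0,0,0,0 for degrees 0…7.
Finally multiplying by (y + y^2 + y^4 + y^5), the product of all factors after the first has coefficients 0,0,1,2,2,2,2,2 for degrees 0…7.
[y^7] = 1·2 + 1·2 + 1·2 + 1·2 = 8.

8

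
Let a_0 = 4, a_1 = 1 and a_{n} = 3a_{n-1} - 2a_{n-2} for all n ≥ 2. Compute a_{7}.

-377

The ordinary generating function has denominator 1 - 3z + 2z^2.
Iterating the recurrence: a_0,…,a_{7} = 4, 1, -5, -17, -41, -89, -185, -377.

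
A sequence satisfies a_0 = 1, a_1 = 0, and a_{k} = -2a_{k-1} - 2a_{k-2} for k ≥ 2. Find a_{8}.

The ordinary generating function has denominator 1 + 2y + 2y^2.
Iterating the recurrence: a_0,…,a_{8} = 1, 0, -2, 4, -4, 0, 8, -16, 16.

16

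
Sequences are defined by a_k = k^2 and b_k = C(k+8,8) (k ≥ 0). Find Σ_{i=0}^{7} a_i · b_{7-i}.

This is [x^7] in the product of the two ordinary generating functions.
Σ = 0·6435 + 1·3003 + 4·1287 + 9·495 + 16·165 + 25·45 + 36·9 + 49·1 = 16744.

16744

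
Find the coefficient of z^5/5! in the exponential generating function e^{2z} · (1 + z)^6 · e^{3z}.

The EGF product rule gives c_5 = Σ_{k_1+k_2+k_3=5} C(5; k_1,k_2,k_3) · ∏ g_i(k_i), where e^{2z} gives (2)^k; (1+z)^6 gives the falling factorial (6)_k; e^{3z} gives (3)^k.
g_1(k) for k = 0…5: 1, 2, 4, 8, 16, 32.
g_2(k) for k = 0…5: 1, 6, 30, 120, 360, 720.
g_3(k) for k = 0…5: 1, 3, 9, 27, 81, 243.
First combine the last two factors: h(k) = Σ_j C(k,j)·g_2(j)·g_3(k−j) for k = 0…5: 1, 9, 75, 579, 4149, 27693.
c_5 = Σ_k C(5,k)·g_1(k)·h(5−k) = 1·1·27693 + 5·2·4149 + 10·4·579 + 10·8·75 + 5·16·9 + 1·32·1 = 27693 + 41490 + 23160 + 6000 + 720 + 32 = 99095.

99095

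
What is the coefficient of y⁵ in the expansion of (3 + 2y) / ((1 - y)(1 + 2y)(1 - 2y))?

Partial fractions give a closed form: a_n = (-5/3)·1^n + (2/3)·(-2)^n + (4)·2^n.
At n = 5: a_5 = 105.

105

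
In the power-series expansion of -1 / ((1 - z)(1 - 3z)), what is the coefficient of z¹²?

-797161

Partial fractions give a closed form: a_n = (1/2)·1^n + (-3/2)·3^n.
At n = 12: a_12 = -797161.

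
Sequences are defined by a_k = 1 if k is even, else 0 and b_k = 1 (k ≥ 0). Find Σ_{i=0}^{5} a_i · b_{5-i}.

This is [x^5] in the product of the two ordinary generating functions.
Σ = 1·1 + 0·1 + 1·1 + 0·1 + 1·1 + 0·1 = 3.

3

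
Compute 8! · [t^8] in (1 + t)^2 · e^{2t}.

5888

The EGF product rule gives c_8 = Σ_{k_1+k_2=8} C(8; k_1,k_2) · ∏ g_i(k_i), where (1+t)^2 gives the falling factorial (2)_k; e^{2t} gives (2)^k.
g_1(k) for k = 0…8: 1, 2, 2, 0, 0, 0, 0, 0, 0.
g_2(k) for k = 0…8: 1, 2, 4, 8, 16, 32, 64, 128, 256.
c_8 = Σ_k C(8,k)·g_1(k)·g_2(8−k) = 1·1·256 + 8·2·128 + 28·2·64 = 256 + 2048 + 3584 = 5888.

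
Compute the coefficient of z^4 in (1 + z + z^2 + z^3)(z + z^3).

(1 + z + z^2 + z^3) has coefficients 1,1,1,1 for degrees 0…3.
(z + z^3) has coefficients 0,1,0,1,0 for degrees 0…4.
[z^4] = 1·0 + 1·1 + 1·0 + 1·1 = 2.

2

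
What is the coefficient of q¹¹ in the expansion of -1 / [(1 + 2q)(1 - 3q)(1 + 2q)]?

The denominator gives the recurrence a_n = −a_(n−1) + 8a_(n−2) + 12a_(n−3) for n ≥ 3; the numerator fixes a_0 = -1, a_1 = 1, a_2 = -9.
Iterating: -1, 1, -9, 5, -65, -3, -457, -347, -3345, -4915, -26009, -53451, so a_11 = -53451.

-53451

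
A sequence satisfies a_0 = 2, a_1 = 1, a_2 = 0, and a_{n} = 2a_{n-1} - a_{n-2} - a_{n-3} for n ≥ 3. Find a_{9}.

40

The ordinary generating function has denominator 1 - 2z + z^2 + z^3.
Iterating the recurrence: a_0,…,a_{9} = 2, 1, 0, -3, -7, -11, -12, -6, 11, 40.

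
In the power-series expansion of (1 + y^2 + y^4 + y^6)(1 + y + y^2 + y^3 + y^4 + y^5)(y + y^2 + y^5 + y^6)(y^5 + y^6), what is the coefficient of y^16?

(1 + y^2 + y^4 + y^6) has coefficients 1,0,1,0,1,0,1 for degrees 0…6.
(1 + y + y^2 + y^3 + y^4 + y^5) has coefficients 1,1,1,1,1,1,0,0,0,0,0,0,0,0,0,0,0 for degrees 0…16.
Multiplying by (y + y^2 + y^5 + y^6) gives running coefficients 0,1,2,2,2,3,4,3,2,2,2,1,0,0,0,0,0 for degrees 0…16.
Finally multiplying by (y^5 + y^6), the product of all factors after the first has coefficients 0,0,0,0,0,0,1,3,4,4,5,7,7,5,4,4,3 for degrees 0…16.
[y^16] = 1·3 + 1·4 + 1·7 + 1·5 = 19.

19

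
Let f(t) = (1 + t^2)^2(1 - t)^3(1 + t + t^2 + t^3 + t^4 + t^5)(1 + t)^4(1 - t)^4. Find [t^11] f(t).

2

(1 + t^2)^2 has coefficients 1,0,2,0,1 for degrees 0…4.
(1 - t)^3 has coefficients 1,-3,3,-1,0,0,0,0,0,0,0,0 for degrees 0…11.
Multiplying by (1 + t + t^2 + t^3 + t^4 + t^5) gives running coefficients 1,-2,1,0,0,0,-1,2,-1,0,0,0 for degrees 0…11.
Multiplying by (1 + t)^4 gives running coefficients 1,2,-1,-4,-1,2,0,-2,1,4,1,-2 for degrees 0…11.
Finally multiplying by (1 - t)^4, the product of all factors after the first has coefficients 1,-2,-3,8,2,-12,1,10,0,-10,-1,12 for degrees 0…11.
[t^11] = 1·12 + 2·(-10) + 1·10 = 2.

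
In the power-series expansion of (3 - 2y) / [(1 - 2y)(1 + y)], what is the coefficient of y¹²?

The denominator gives the recurrence a_n = a_(n−1) + 2a_(n−2) for n ≥ 3; the numerator fixes a_0 = 3, a_1 = 1, a_2 = 7.
Iterating: 3, 1, 7, 9, 23, 41, 87, 169, 343, 681, 1367, 2729, 5463, so a_12 = 5463.

5463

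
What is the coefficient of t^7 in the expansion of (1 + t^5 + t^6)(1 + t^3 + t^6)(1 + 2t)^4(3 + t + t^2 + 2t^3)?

283

(1 + t^5 + t^6) has coefficients 1,0,0,0,0,1,1 for degrees 0…6.
(1 + t^3 + t^6) has coefficients 1,0,0,1,0,0,1,0 for degrees 0…7.
Multiplying by (1 + 2t)^4 gives running coefficients 1,8,24,33,24,24,33,24 for degrees 0…7.
Finally multiplying by (3 + t + t^2 + 2t^3), the product of all factors after the first has coefficients 3,25,81,133,145,177,213,177 for degrees 0…7.
[t^7] = 1·177 + 1·81 + 1·25 = 283.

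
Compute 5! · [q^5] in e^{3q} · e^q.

1024

The EGF product rule gives c_5 = Σ_{k_1+k_2=5} C(5; k_1,k_2) · ∏ g_i(k_i), where e^{3q} gives (3)^k; e^q gives (1)^k.
g_1(k) for k = 0…5: 1, 3, 9, 27, 81, 243.
g_2(k) for k = 0…5: 1, 1, 1, 1, 1, 1.
c_5 = Σ_k C(5,k)·g_1(k)·g_2(5−k) = 1·1·1 + 5·3·1 + 10·9·1 + 10·27·1 + 5·81·1 + 1·243·1 = 1 + 15 + 90 + 270 + 405 + 243 = 1024.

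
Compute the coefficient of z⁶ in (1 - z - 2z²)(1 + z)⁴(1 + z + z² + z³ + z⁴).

-36

(1 - z - 2z²) has coefficients 1,-1,-2 for degrees 0…2.
(1 + z)⁴ has coefficients 1,4,6,4,1,0,0 for degrees 0…6.
Finally multiplying by (1 + z + z² + z³ + z⁴), the product of all factors after the first has coefficients 1,5,11,15,16,15,11 for degrees 0…6.
[z⁶] = 1·11 − 1·15 − 2·16 = -36.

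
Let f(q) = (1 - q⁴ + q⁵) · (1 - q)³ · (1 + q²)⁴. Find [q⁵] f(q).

-18

(1 - q⁴ + q⁵) has coefficients 1,0,0,0,-1,1 for degrees 0…5.
(1 - q)³ has coefficients 1,-3,3,-1,0,0 for degrees 0…5.
Finally multiplying by (1 + q²)⁴, the product of all factors after the first has coefficients 1,-3,7,-13,18,-22 for degrees 0…5.
[q⁵] = 1·(-22) − 1·(-3) + 1·1 = -18.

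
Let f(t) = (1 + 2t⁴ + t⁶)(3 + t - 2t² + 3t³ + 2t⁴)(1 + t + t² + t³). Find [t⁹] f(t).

(1 + 2t⁴ + t⁶) has coefficients 1,0,0,0,2,0,1 for degrees 0…6.
(3 + t - 2t² + 3t³ + 2t⁴) has coefficients 3,1,-2,3,2,0,0,0,0,0 for degrees 0…9.
Finally multiplying by (1 + t + t² + t³), the product of all factors after the first has coefficients 3,4,2,5,4,3,5,2,0,0 for degrees 0…9.
[t⁹] = 1·0 + 2·3 + 1·5 = 11.

11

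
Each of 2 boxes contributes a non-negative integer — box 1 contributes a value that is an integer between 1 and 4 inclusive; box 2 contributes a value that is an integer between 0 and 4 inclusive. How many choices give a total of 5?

The generating function for the choices is (x + x² + x³ + x⁴)·(1 + x + x² + x³ + x⁴); the count is [x⁵].
(x + x² + x³ + x⁴) has coefficients 0,1,1,1,1 for degrees 0…4.
(1 + x + x² + x³ + x⁴) has coefficients 1,1,1,1,1,0 for degrees 0…5.
[x⁵] = 1·1 + 1·1 + 1·1 + 1·1 = 4.

4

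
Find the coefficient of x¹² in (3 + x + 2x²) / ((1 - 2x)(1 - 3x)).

5635936

The denominator gives the recurrence a_n = 5a_(n−1) − 6a_(n−2) for n ≥ 3; the numerator fixes a_0 = 3, a_1 = 16, a_2 = 64.
Iterating: 3, 16, 64, 224, 736, 2336, 7264, 22304, 67936, 205856, 621664, 1873184, 5635936, so a_12 = 5635936.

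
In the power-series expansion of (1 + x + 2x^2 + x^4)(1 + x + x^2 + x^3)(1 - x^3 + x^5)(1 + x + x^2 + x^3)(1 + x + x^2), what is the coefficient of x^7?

(1 + x + 2x^2 + x^4) has coefficients 1,1,2,0,1 for degrees 0…4.
(1 + x + x^2 + x^3) has coefficients 1,1,1,1,0,0,0,0 for degrees 0…7.
Multiplying by (1 - x^3 + x^5) gives running coefficients 1,1,1,0,-1,0,0,1 for degrees 0…7.
Multiplying by (1 + x + x^2 + x^3) gives running coefficients 1,2,3,3,1,0,-1,0 for degrees 0…7.
Finally multiplying by (1 + x + x^2), the product of all factors after the first has coefficients 1,3,6,8,7,4,0,-1 for degrees 0…7.
[x^7] = 1·(-1) + 1·0 + 2·4 + 1·8 = 15.

15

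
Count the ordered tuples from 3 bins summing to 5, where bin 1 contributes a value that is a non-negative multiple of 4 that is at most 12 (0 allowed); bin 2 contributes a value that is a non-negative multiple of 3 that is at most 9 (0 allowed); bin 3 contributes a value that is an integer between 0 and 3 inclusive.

The generating function for the choices is (1 + q^4 + q^8 + q^12)·(1 + q^3 + q^6 + q^9)·(1 + q + q^2 + q^3); the count is [q^5].
(1 + q^4 + q^8 + q^12) has coefficients 1,0,0,0,1,0 for degrees 0…5.
(1 + q^3 + q^6 + q^9) has coefficients 1,0,0,1,0,0 for degrees 0…5.
Finally multiplying by (1 + q + q^2 + q^3), the product of all factors after the first has coefficients 1,1,1,2,1,1 for degrees 0…5.
[q^5] = 1·1 + 1·1 = 2.

2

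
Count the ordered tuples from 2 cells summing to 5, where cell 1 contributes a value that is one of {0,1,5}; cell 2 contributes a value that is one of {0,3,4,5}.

3

The generating function for the choices is (1 + y + y⁵)·(1 + y³ + y⁴ + y⁵); the count is [y⁵].
(1 + y + y⁵) has coefficients 1,1,0,0,0,1 for degrees 0…5.
(1 + y³ + y⁴ + y⁵) has coefficients 1,0,0,1,1,1 for degrees 0…5.
[y⁵] = 1·1 + 1·1 + 1·1 = 3.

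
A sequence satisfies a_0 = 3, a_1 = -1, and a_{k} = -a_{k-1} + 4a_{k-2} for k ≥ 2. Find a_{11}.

The ordinary generating function has denominator 1 + t - 4t^2.
Iterating the recurrence: a_0,…,a_{11} = 3, -1, 13, -17, 69, -137, 413, -961, 2613, -6457, 16909, -42737.

-42737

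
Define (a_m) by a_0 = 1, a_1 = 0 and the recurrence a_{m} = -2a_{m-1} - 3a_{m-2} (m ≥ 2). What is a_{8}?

The ordinary generating function has denominator 1 + 2x + 3x^2.
Iterating the recurrence: a_0,…,a_{8} = 1, 0, -3, 6, -3, -12, 33, -30, -39.

-39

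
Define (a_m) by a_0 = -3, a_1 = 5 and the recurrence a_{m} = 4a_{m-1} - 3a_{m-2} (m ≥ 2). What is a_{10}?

The ordinary generating function has denominator 1 - 4q + 3q^2.
Iterating the recurrence: a_0,…,a_{10} = -3, 5, 29, 101, 317, 965, 2909, 8741, 26237, 78725, 236189.

236189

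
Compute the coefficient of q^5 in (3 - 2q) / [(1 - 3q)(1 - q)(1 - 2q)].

2296

The denominator gives the recurrence a_n = 6a_(n−1) − 11a_(n−2) + 6a_(n−3) for n ≥ 3; the numerator fixes a_0 = 3, a_1 = 16, a_2 = 63.
Iterating: 3, 16, 63, 220, 723, 2296, so a_5 = 2296.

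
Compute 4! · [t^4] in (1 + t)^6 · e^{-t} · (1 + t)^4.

The EGF product rule gives c_4 = Σ_{k_1+k_2+k_3=4} C(4; k_1,k_2,k_3) · ∏ g_i(k_i), where (1+t)^6 gives the falling factorial (6)_k; e^{-t} gives (-1)^k; (1+t)^4 gives the falling factorial (4)_k.
g_1(k) for k = 0…4: 1, 6, 30, 120, 360.
g_2(k) for k = 0…4: 1, -1, 1, -1, 1.
g_3(k) for k = 0…4: 1, 4, 12, 24, 24.
First combine the last two factors: h(k) = Σ_j C(k,j)·g_2(j)·g_3(k−j) for k = 0…4: 1, 3, 5, -1, -15.
c_4 = Σ_k C(4,k)·g_1(k)·h(4−k) = 1·1·(-15) + 4·6·(-1) + 6·30·5 + 4·120·3 + 1·360·1 = −15 − 24 + 900 + 1440 + 360 = 2661.

2661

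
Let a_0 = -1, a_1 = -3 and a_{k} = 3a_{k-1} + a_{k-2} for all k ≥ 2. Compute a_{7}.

The ordinary generating function has denominator 1 - 3x - x^2.
Iterating the recurrence: a_0,…,a_{7} = -1, -3, -10, -33, -109, -360, -1189, -3927.

-3927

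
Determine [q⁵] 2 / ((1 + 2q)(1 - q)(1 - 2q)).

Partial fractions give a closed form: a_n = (2/3)·(-2)^n + (-2/3)·1^n + (2)·2^n.
At n = 5: a_5 = 42.

42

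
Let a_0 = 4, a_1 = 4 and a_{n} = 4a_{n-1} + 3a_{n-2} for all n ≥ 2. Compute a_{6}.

The ordinary generating function has denominator 1 - 4z - 3z^2.
Iterating the recurrence: a_0,…,a_{6} = 4, 4, 28, 124, 580, 2692, 12508.

12508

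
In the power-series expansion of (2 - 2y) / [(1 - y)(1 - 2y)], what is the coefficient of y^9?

1024

Partial fractions give a closed form: a_n = (2)·2^n.
At n = 9: a_9 = 1024.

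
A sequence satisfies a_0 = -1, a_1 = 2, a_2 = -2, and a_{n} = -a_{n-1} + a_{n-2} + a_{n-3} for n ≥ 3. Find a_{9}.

The ordinary generating function has denominator 1 + q - q^2 - q^3.
Iterating the recurrence: a_0,…,a_{9} = -1, 2, -2, 3, -3, 4, -4, 5, -5, 6.

6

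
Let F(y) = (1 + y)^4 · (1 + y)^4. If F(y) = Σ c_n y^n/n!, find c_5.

The EGF product rule gives c_5 = Σ_{k_1+k_2=5} C(5; k_1,k_2) · ∏ g_i(k_i), where (1+y)^4 gives the falling factorial (4)_k; (1+y)^4 gives the falling factorial (4)_k.
g_1(k) for k = 0…5: 1, 4, 12, 24, 24, 0.
g_2(k) for k = 0…5: 1, 4, 12, 24, 24, 0.
c_5 = Σ_k C(5,k)·g_1(k)·g_2(5−k) = 5·4·24 + 10·12·24 + 10·24·12 + 5·24·4 = 480 + 2880 + 2880 + 480 = 6720.

6720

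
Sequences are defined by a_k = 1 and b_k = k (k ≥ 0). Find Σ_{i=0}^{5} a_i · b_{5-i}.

15

The convolution is the x^5 coefficient of A(x)B(x).
Σ = 1·5 + 1·4 + 1·3 + 1·2 + 1·1 + 1·0 = 15.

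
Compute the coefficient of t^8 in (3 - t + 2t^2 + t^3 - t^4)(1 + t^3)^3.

6

(3 - t + 2t^2 + t^3 - t^4) has coefficients 3,-1,2,1,-1 for degrees 0…4.
(1 + t^3)^3 has coefficients 1,0,0,3,0,0,3,0,0 for degrees 0…8.
[t^8] = 3·0 − 1·0 + 2·3 + 1·0 − 1·0 = 6.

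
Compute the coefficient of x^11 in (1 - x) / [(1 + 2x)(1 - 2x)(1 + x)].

Partial fractions give a closed form: a_n = (3/2)·(-2)^n + (1/6)·2^n + (-2/3)·(-1)^n.
At n = 11: a_11 = -2730.

-2730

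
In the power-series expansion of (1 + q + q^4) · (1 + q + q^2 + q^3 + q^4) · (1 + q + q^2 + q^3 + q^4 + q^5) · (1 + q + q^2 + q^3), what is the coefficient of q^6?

(1 + q + q^4) has coefficients 1,1,0,0,1 for degrees 0…4.
(1 + q + q^2 + q^3 + q^4) has coefficients 1,1,1,1,1,0,0 for degrees 0…6.
Multiplying by (1 + q + q^2 + q^3 + q^4 + q^5) gives running coefficients 1,2,3,4,5,5,4 for degrees 0…6.
Finally multiplying by (1 + q + q^2 + q^3), the product of all factors after the first has coefficients 1,3,6,10,14,17,18 for degrees 0…6.
[q^6] = 1·18 + 1·17 + 1·6 = 41.

41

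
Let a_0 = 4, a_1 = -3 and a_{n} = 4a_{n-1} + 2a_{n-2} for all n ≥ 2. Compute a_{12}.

The ordinary generating function has denominator 1 - 4q - 2q^2.
Iterating the recurrence: a_0,…,a_{12} = 4, -3, -4, -22, -96, -428, -1904, -8472, -37696, -167728, -746304, -3320672, -14775296.

-14775296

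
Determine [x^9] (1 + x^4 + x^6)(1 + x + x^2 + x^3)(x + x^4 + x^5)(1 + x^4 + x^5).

8

(1 + x^4 + x^6) has coefficients 1,0,0,0,1,0,1 for degrees 0…6.
(1 + x + x^2 + x^3) has coefficients 1,1,1,1,0,0,0,0,0,0 for degrees 0…9.
Multiplying by (x + x^4 + x^5) gives running coefficients 0,1,1,1,2,2,2,2,1,0 for degrees 0…9.
Finally multiplying by (1 + x^4 + x^5), the product of all factors after the first has coefficients 0,1,1,1,2,3,4,4,4,4 for degrees 0…9.
[x^9] = 1·4 + 1·3 + 1·1 = 8.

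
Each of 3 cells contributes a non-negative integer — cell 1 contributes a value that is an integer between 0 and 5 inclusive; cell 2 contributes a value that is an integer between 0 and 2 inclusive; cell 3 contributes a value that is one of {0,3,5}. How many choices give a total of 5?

7

The generating function for the choices is (1 + x + x^2 + x^3 + x^4 + x^5)·(1 + x + x^2)·(1 + x^3 + x^5); the count is [x^5].
(1 + x + x^2 + x^3 + x^4 + x^5) has coefficients 1,1,1,1,1,1 for degrees 0…5.
(1 + x + x^2) has coefficients 1,1,1,0,0,0 for degrees 0…5.
Finally multiplying by (1 + x^3 + x^5), the product of all factors after the first has coefficients 1,1,1,1,1,2 for degrees 0…5.
[x^5] = 1·2 + 1·1 + 1·1 + 1·1 + 1·1 + 1·1 = 7.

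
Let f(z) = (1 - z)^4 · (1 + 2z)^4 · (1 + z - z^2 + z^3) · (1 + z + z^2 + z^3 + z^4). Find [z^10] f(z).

-44

(1 - z)^4 has coefficients 1,-4,6,-4,1 for degrees 0…4.
(1 + 2z)^4 has coefficients 1,8,24,32,16,0,0,0,0,0,0 for degrees 0…10.
Multiplying by (1 + z - z^2 + z^3) gives running coefficients 1,9,31,49,32,8,16,16,0,0,0 for degrees 0…10.
Finally multiplying by (1 + z + z^2 + z^3 + z^4), the product of all factors after the first has coefficients 1,10,41,90,122,129,136,121,72,40,32 for degrees 0…10.
[z^10] = 1·32 − 4·40 + 6·72 − 4·121 + 1·136 = -44.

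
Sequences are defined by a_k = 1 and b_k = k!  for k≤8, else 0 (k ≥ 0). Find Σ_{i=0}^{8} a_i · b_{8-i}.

This is [x^8] in the product of the two ordinary generating functions.
Σ = 1·40320 + 1·5040 + 1·720 + 1·120 + 1·24 + 1·6 + 1·2 + 1·1 + 1·1 = 46234.

46234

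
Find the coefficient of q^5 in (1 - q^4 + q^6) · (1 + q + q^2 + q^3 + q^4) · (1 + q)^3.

(1 - q^4 + q^6) has coefficients 1,0,0,0,-1,0 for degrees 0…5.
(1 + q + q^2 + q^3 + q^4) has coefficients 1,1,1,1,1,0 for degrees 0…5.
Finally multiplying by (1 + q)^3, the product of all factors after the first has coefficients 1,4,7,8,8,7 for degrees 0…5.
[q^5] = 1·7 − 1·4 = 3.

3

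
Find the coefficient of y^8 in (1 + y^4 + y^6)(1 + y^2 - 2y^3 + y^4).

(1 + y^4 + y^6) has coefficients 1,0,0,0,1,0,1 for degrees 0…6.
(1 + y^2 - 2y^3 + y^4) has coefficients 1,0,1,-2,1,0,0,0,0 for degrees 0…8.
[y^8] = 1·0 + 1·1 + 1·1 = 2.

2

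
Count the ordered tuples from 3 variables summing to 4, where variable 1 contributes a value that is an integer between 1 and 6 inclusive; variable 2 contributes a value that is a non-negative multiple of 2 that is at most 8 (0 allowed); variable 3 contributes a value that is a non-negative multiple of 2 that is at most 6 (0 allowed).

The generating function for the choices is (t + t² + t³ + t⁴ + t⁵ + t⁶)·(1 + t² + t⁴ + t⁶ + t⁸)·(1 + t² + t⁴ + t⁶); the count is [t⁴].
(t + t² + t³ + t⁴ + t⁵ + t⁶) has coefficients 0,1,1,1,1 for degrees 0…4.
(1 + t² + t⁴ + t⁶ + t⁸) has coefficients 1,0,1,0,1 for degrees 0…4.
Finally multiplying by (1 + t² + t⁴ + t⁶), the product of all factors after the first has coefficients 1,0,2,0,3 for degrees 0…4.
[t⁴] = 1·0 + 1·2 + 1·0 + 1·1 = 3.

3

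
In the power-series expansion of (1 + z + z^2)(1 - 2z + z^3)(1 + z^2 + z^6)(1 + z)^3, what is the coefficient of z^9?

-2

(1 + z + z^2) has coefficients 1,1,1 for degrees 0…2.
(1 - 2z + z^3) has coefficients 1,-2,0,1,0,0,0,0,0,0 for degrees 0…9.
Multiplying by (1 + z^2 + z^6) gives running coefficients 1,-2,1,-1,0,1,1,-2,0,1 for degrees 0…9.
Finally multiplying by (1 + z)^3, the product of all factors after the first has coefficients 1,1,-2,-3,-2,-1,3,4,-2,-4 for degrees 0…9.
[z^9] = 1·(-4) + 1·(-2) + 1·4 = -2.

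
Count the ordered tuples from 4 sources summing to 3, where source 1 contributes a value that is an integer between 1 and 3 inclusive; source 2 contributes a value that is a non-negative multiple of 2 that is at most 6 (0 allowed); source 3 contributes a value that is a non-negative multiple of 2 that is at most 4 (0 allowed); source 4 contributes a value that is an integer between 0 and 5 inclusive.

5

The generating function for the choices is (y + y^2 + y^3)·(1 + y^2 + y^4 + y^6)·(1 + y^2 + y^4)·(1 + y + y^2 + y^3 + y^4 + y^5); the count is [y^3].
(y + y^2 + y^3) has coefficients 0,1,1,1 for degrees 0…3.
(1 + y^2 + y^4 + y^6) has coefficients 1,0,1,0 for degrees 0…3.
Multiplying by (1 + y^2 + y^4) gives running coefficients 1,0,2,0 for degrees 0…3.
Finally multiplying by (1 + y + y^2 + y^3 + y^4 + y^5), the product of all factors after the first has coefficients 1,1,3,3 for degrees 0…3.
[y^3] = 1·3 + 1·1 + 1·1 = 5.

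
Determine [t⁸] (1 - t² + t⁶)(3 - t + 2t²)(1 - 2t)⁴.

50

(1 - t² + t⁶) has coefficients 1,0,-1,0,0,0,1 for degrees 0…6.
(3 - t + 2t²) has coefficients 3,-1,2,0,0,0,0,0,0 for degrees 0…8.
Finally multiplying by (1 - 2t)⁴, the product of all factors after the first has coefficients 3,-25,82,-136,128,-80,32,0,0 for degrees 0…8.
[t⁸] = 1·0 − 1·32 + 1·82 = 50.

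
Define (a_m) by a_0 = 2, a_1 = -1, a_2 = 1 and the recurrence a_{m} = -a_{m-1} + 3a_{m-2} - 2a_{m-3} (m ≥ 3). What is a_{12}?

The ordinary generating function has denominator 1 + q - 3q^2 + 2q^3.
Iterating the recurrence: a_0,…,a_{12} = 2, -1, 1, -8, 13, -39, 94, -237, 597, -1496, 3761, -9443, 23718.

23718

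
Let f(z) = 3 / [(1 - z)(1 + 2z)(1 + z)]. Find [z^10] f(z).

Partial fractions give a closed form: a_n = (1/2)·1^n + (4)·(-2)^n + (-3/2)·(-1)^n.
At n = 10: a_10 = 4095.

4095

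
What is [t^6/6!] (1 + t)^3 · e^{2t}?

The EGF product rule gives c_6 = Σ_{k_1+k_2=6} C(6; k_1,k_2) · ∏ g_i(k_i), where (1+t)^3 gives the falling factorial (3)_k; e^{2t} gives (2)^k.
g_1(k) for k = 0…6: 1, 3, 6, 6, 0, 0, 0.
g_2(k) for k = 0…6: 1, 2, 4, 8, 16, 32, 64.
c_6 = Σ_k C(6,k)·g_1(k)·g_2(6−k) = 1·1·64 + 6·3·32 + 15·6·16 + 20·6·8 = 64 + 576 + 1440 + 960 = 3040.

3040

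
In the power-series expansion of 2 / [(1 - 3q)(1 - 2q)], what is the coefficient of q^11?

1054690

The denominator gives the recurrence a_n = 5a_(n−1) − 6a_(n−2) for n ≥ 2; the numerator fixes a_0 = 2, a_1 = 10.
Iterating: 2, 10, 38, 130, 422, 1330, 4118, 12610, 38342, 116050, 350198, 1054690, so a_11 = 1054690.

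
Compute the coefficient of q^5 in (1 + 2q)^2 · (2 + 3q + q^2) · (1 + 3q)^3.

(1 + 2q)^2 has coefficients 1,4,4 for degrees 0…2.
(2 + 3q + q^2) has coefficients 2,3,1,0,0,0 for degrees 0…5.
Finally multiplying by (1 + 3q)^3, the product of all factors after the first has coefficients 2,21,82,144,108,27 for degrees 0…5.
[q^5] = 1·27 + 4·108 + 4·144 = 1035.

1035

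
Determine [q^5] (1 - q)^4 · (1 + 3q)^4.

120

(1 - q)^4 has coefficients 1,-4,6,-4,1 for degrees 0…4.
(1 + 3q)^4 has coefficients 1,12,54,108,81,0 for degrees 0…5.
[q^5] = 1·0 − 4·81 + 6·108 − 4·54 + 1·12 = 120.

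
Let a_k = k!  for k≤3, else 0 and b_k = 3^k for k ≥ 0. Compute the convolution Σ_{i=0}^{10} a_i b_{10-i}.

Write out a_i and b_{10-i} for i = 0,…,10 and sum the products.
Σ = 1·59049 + 1·19683 + 2·6561 + 6·2187 + 0·729 + 0·243 + 0·81 + 0·27 + 0·9 + 0·3 + 0·1 = 104976.

104976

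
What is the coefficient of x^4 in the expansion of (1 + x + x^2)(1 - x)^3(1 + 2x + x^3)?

(1 + x + x^2) has coefficients 1,1,1 for degrees 0…2.
(1 - x)^3 has coefficients 1,-3,3,-1,0 for degrees 0…4.
Finally multiplying by (1 + 2x + x^3), the product of all factors after the first has coefficients 1,-1,-3,6,-5 for degrees 0…4.
[x^4] = 1·(-5) + 1·6 + 1·(-3) = -2.

-2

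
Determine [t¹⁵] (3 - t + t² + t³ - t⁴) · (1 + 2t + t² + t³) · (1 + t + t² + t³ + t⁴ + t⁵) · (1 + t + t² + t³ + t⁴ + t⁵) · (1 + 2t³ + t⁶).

72

(3 - t + t² + t³ - t⁴) has coefficients 3,-1,1,1,-1 for degrees 0…4.
(1 + 2t + t² + t³) has coefficients 1,2,1,1,0,0,0,0,0,0,0,0,0,0,0,0 for degrees 0…15.
Multiplying by (1 + t + t² + t³ + t⁴ + t⁵) gives running coefficients 1,3,4,5,5,5,4,2,1,0,0,0,0,0,0,0 for degrees 0…15.
Multiplying by (1 + t + t² + t³ + t⁴ + t⁵) gives running coefficients 1,4,8,13,18,23,26,25,22,17,12,7,3,1,0,0 for degrees 0…15.
Finally multiplying by (1 + 2t³ + t⁶), the product of all factors after the first has coefficients 1,4,8,15,26,39,53,65,76,82,80,74,63,50,36,23 for degrees 0…15.
[t¹⁵] = 3·23 − 1·36 + 1·50 + 1·63 − 1·74 = 72.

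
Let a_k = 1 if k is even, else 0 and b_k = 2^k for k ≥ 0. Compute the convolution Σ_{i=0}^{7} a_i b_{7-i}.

This is [x^7] in the product of the two ordinary generating functions.
Σ = 1·128 + 0·64 + 1·32 + 0·16 + 1·8 + 0·4 + 1·2 + 0·1 = 170.

170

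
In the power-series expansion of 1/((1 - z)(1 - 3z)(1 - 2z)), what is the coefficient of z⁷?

Partial fractions give a closed form: a_n = (1/2)·1^n + (9/2)·3^n + (-4)·2^n.
At n = 7: a_7 = 9330.

9330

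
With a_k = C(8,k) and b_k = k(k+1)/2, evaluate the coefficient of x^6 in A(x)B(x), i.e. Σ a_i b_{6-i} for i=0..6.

The convolution is the x^6 coefficient of A(x)B(x).
Σ = 1·21 + 8·15 + 28·10 + 56·6 + 70·3 + 56·1 + 28·0 = 1023.

1023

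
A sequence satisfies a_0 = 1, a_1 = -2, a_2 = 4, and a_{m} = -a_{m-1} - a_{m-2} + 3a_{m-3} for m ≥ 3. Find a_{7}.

-47

The ordinary generating function has denominator 1 + x + x^2 - 3x^3.
Iterating the recurrence: a_0,…,a_{7} = 1, -2, 4, 1, -11, 22, -8, -47.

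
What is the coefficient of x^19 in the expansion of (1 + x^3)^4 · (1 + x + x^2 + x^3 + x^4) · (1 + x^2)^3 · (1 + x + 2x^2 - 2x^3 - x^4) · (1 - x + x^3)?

(1 + x^3)^4 has coefficients 1,0,0,4,0,0,6,0,0,4,0,0,1 for degrees 0…12.
(1 + x + x^2 + x^3 + x^4) has coefficients 1,1,1,1,1,0,0,0,0,0,0,0,0,0,0,0,0,0,0,0 for degrees 0…19.
Multiplying by (1 + x^2)^3 gives running coefficients 1,1,4,4,7,6,7,4,4,1,1,0,0,0,0,0,0,0,0,0 for degrees 0…19.
Multiplying by (1 + x + 2x^2 - 2x^3 - x^4) gives running coefficients 1,2,7,8,16,12,15,5,3,-7,-5,-9,-4,-3,-1,0,0,0,0,0 for degrees 0…19.
Finally multiplying by (1 - x + x^3), the product of all factors after the first has coefficients 1,1,5,2,10,3,11,6,10,5,7,-1,-2,-4,-7,-3,-3,-1,0,0 for degrees 0…19.
[x^19] = 1·0 + 4·(-3) + 6·(-4) + 4·7 + 1·6 = -2.

-2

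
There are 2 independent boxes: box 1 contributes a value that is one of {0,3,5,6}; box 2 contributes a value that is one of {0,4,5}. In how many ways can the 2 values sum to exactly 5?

The generating function for the choices is (1 + y^3 + y^5 + y^6)·(1 + y^4 + y^5); the count is [y^5].
(1 + y^3 + y^5 + y^6) has coefficients 1,0,0,1,0,1 for degrees 0…5.
(1 + y^4 + y^5) has coefficients 1,0,0,0,1,1 for degrees 0…5.
[y^5] = 1·1 + 1·0 + 1·1 = 2.

2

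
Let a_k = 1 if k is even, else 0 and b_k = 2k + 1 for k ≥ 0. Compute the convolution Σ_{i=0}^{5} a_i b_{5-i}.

21

This is [x^5] in the product of the two ordinary generating functions.
Σ = 1·11 + 0·9 + 1·7 + 0·5 + 1·3 + 0·1 = 21.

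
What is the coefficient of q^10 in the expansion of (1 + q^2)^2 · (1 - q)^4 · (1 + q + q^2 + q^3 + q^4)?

5

(1 + q^2)^2 has coefficients 1,0,2,0,1 for degrees 0…4.
(1 - q)^4 has coefficients 1,-4,6,-4,1,0,0,0,0,0,0 for degrees 0…10.
Finally multiplying by (1 + q + q^2 + q^3 + q^4), the product of all factors after the first has coefficients 1,-3,3,-1,0,-1,3,-3,1,0,0 for degrees 0…10.
[q^10] = 1·0 + 2·1 + 1·3 = 5.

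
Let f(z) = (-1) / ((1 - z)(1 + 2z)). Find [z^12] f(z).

Partial fractions give a closed form: a_n = (-1/3)·1^n + (-2/3)·(-2)^n.
At n = 12: a_12 = -2731.

-2731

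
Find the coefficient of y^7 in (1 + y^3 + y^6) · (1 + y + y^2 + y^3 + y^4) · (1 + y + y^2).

5

(1 + y^3 + y^6) has coefficients 1,0,0,1,0,0,1 for degrees 0…6.
(1 + y + y^2 + y^3 + y^4) has coefficients 1,1,1,1,1,0,0,0 for degrees 0…7.
Finally multiplying by (1 + y + y^2), the product of all factors after the first has coefficients 1,2,3,3,3,2,1,0 for degrees 0…7.
[y^7] = 1·0 + 1·3 + 1·2 = 5.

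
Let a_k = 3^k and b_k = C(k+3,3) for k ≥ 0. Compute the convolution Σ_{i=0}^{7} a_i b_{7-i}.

Write out a_i and b_{7-i} for i = 0,…,7 and sum the products.
Σ = 1·120 + 3·84 + 9·56 + 27·35 + 81·20 + 243·10 + 729·4 + 2187·1 = 10974.

10974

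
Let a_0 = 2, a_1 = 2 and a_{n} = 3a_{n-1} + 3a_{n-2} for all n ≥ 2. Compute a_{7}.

The ordinary generating function has denominator 1 - 3q - 3q^2.
Iterating the recurrence: a_0,…,a_{7} = 2, 2, 12, 42, 162, 612, 2322, 8802.

8802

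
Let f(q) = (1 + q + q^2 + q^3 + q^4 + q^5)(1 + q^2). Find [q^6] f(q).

(1 + q + q^2 + q^3 + q^4 + q^5) has coefficients 1,1,1,1,1,1 for degrees 0…5.
(1 + q^2) has coefficients 1,0,1,0,0,0,0 for degrees 0…6.
[q^6] = 1·0 + 1·0 + 1·0 + 1·0 + 1·1 + 1·0 = 1.

1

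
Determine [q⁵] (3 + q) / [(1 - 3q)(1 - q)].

The denominator gives the recurrence a_n = 4a_(n−1) − 3a_(n−2) for n ≥ 3; the numerator fixes a_0 = 3, a_1 = 13, a_2 = 43.
Iterating: 3, 13, 43, 133, 403, 1213, so a_5 = 1213.

1213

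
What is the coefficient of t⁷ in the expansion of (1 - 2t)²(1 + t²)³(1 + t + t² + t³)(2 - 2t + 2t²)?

12

(1 - 2t)² has coefficients 1,-4,4 for degrees 0…2.
(1 + t²)³ has coefficients 1,0,3,0,3,0,1,0 for degrees 0…7.
Multiplying by (1 + t + t² + t³) gives running coefficients 1,1,4,4,6,6,4,4 for degrees 0…7.
Finally multiplying by (2 - 2t + 2t²), the product of all factors after the first has coefficients 2,0,8,2,12,8,8,12 for degrees 0…7.
[t⁷] = 1·12 − 4·8 + 4·8 = 12.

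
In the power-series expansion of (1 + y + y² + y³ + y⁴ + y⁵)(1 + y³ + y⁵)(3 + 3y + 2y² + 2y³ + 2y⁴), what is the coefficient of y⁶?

(1 + y + y² + y³ + y⁴ + y⁵) has coefficients 1,1,1,1,1,1 for degrees 0…5.
(1 + y³ + y⁵) has coefficients 1,0,0,1,0,1,0 for degrees 0…6.
Finally multiplying by (3 + 3y + 2y² + 2y³ + 2y⁴), the product of all factors after the first has coefficients 3,3,2,5,5,5,5 for degrees 0…6.
[y⁶] = 1·5 + 1·5 + 1·5 + 1·5 + 1·2 + 1·3 = 25.

25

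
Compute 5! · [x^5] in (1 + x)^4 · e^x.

The EGF product rule gives c_5 = Σ_{k_1+k_2=5} C(5; k_1,k_2) · ∏ g_i(k_i), where (1+x)^4 gives the falling factorial (4)_k; e^x gives (1)^k.
g_1(k) for k = 0…5: 1, 4, 12, 24, 24, 0.
g_2(k) for k = 0…5: 1, 1, 1, 1, 1, 1.
c_5 = Σ_k C(5,k)·g_1(k)·g_2(5−k) = 1·1·1 + 5·4·1 + 10·12·1 + 10·24·1 + 5·24·1 = 1 + 20 + 120 + 240 + 120 = 501.

501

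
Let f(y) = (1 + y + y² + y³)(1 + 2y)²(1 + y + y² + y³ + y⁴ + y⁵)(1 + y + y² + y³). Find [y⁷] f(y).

133

(1 + y + y² + y³) has coefficients 1,1,1,1 for degrees 0…3.
(1 + 2y)² has coefficients 1,4,4,0,0,0,0,0 for degrees 0…7.
Multiplying by (1 + y + y² + y³ + y⁴ + y⁵) gives running coefficients 1,5,9,9,9,9,8,4 for degrees 0…7.
Finally multiplying by (1 + y + y² + y³), the product of all factors after the first has coefficients 1,6,15,24,32,36,35,30 for degrees 0…7.
[y⁷] = 1·30 + 1·35 + 1·36 + 1·32 = 133.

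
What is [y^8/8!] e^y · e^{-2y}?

1

The EGF product rule gives c_8 = Σ_{k_1+k_2=8} C(8; k_1,k_2) · ∏ g_i(k_i), where e^y gives (1)^k; e^{-2y} gives (-2)^k.
g_1(k) for k = 0…8: 1, 1, 1, 1, 1, 1, 1, 1, 1.
g_2(k) for k = 0…8: 1, -2, 4, -8, 16, -32, 64, -128, 256.
c_8 = Σ_k C(8,k)·g_1(k)·g_2(8−k) = 1·1·256 + 8·1·(-128) + 28·1·64 + 56·1·(-32) + 70·1·16 + 56·1·(-8) + 28·1·4 + 8·1·(-2) + 1·1·1 = 256 − 1024 + 1792 − 1792 + 1120 − 448 + 112 − 16 + 1 = 1.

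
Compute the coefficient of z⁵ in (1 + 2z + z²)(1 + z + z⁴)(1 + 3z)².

17

(1 + 2z + z²) has coefficients 1,2,1 for degrees 0…2.
(1 + z + z⁴) has coefficients 1,1,0,0,1,0 for degrees 0…5.
Finally multiplying by (1 + 3z)², the product of all factors after the first has coefficients 1,7,15,9,1,6 for degrees 0…5.
[z⁵] = 1·6 + 2·1 + 1·9 = 17.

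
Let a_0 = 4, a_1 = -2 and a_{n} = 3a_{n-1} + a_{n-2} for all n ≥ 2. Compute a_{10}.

The ordinary generating function has denominator 1 - 3z - z^2.
Iterating the recurrence: a_0,…,a_{10} = 4, -2, -2, -8, -26, -86, -284, -938, -3098, -10232, -33794.

-33794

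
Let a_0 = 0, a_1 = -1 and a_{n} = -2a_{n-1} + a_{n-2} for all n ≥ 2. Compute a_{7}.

The ordinary generating function has denominator 1 + 2x - x^2.
Iterating the recurrence: a_0,…,a_{7} = 0, -1, 2, -5, 12, -29, 70, -169.

-169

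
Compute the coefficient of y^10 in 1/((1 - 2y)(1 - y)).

Partial fractions give a closed form: a_n = (2)·2^n + (-1)·1^n.
At n = 10: a_10 = 2047.

2047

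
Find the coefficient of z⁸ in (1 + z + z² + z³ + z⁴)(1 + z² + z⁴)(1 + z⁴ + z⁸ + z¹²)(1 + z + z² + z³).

(1 + z + z² + z³ + z⁴) has coefficients 1,1,1,1,1 for degrees 0…4.
(1 + z² + z⁴) has coefficients 1,0,1,0,1,0,0,0,0 for degrees 0…8.
Multiplying by (1 + z⁴ + z⁸ + z¹²) gives running coefficients 1,0,1,0,2,0,1,0,2 for degrees 0…8.
Finally multiplying by (1 + z + z² + z³), the product of all factors after the first has coefficients 1,1,2,2,3,3,3,3,3 for degrees 0…8.
[z⁸] = 1·3 + 1·3 + 1·3 + 1·3 + 1·3 = 15.

15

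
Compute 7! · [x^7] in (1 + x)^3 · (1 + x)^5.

The EGF product rule gives c_7 = Σ_{k_1+k_2=7} C(7; k_1,k_2) · ∏ g_i(k_i), where (1+x)^3 gives the falling factorial (3)_k; (1+x)^5 gives the falling factorial (5)_k.
g_1(k) for k = 0…7: 1, 3, 6, 6, 0, 0, 0, 0.
g_2(k) for k = 0…7: 1, 5, 20, 60, 120, 120, 0, 0.
c_7 = Σ_k C(7,k)·g_1(k)·g_2(7−k) = 21·6·120 + 35·6·120 = 15120 + 25200 = 40320.

40320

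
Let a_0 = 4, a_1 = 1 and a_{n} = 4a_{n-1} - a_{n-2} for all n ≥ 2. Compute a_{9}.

-2911

The ordinary generating function has denominator 1 - 4y + y^2.
Iterating the recurrence: a_0,…,a_{9} = 4, 1, 0, -1, -4, -15, -56, -209, -780, -2911.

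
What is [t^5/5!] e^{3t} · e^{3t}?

The EGF product rule gives c_5 = Σ_{k_1+k_2=5} C(5; k_1,k_2) · ∏ g_i(k_i), where e^{3t} gives (3)^k; e^{3t} gives (3)^k.
g_1(k) for k = 0…5: 1, 3, 9, 27, 81, 243.
g_2(k) for k = 0…5: 1, 3, 9, 27, 81, 243.
c_5 = Σ_k C(5,k)·g_1(k)·g_2(5−k) = 1·1·243 + 5·3·81 + 10·9·27 + 10·27·9 + 5·81·3 + 1·243·1 = 243 + 1215 + 2430 + 2430 + 1215 + 243 = 7776.

7776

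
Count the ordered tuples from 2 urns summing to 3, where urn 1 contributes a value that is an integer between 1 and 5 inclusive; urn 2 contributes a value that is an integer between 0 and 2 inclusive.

The generating function for the choices is (q + q² + q³ + q⁴ + q⁵)·(1 + q + q²); the count is [q³].
(q + q² + q³ + q⁴ + q⁵) has coefficients 0,1,1,1 for degrees 0…3.
(1 + q + q²) has coefficients 1,1,1,0 for degrees 0…3.
[q³] = 1·1 + 1·1 + 1·1 = 3.

3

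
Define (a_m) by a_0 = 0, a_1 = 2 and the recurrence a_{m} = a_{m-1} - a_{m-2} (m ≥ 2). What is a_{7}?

2

The ordinary generating function has denominator 1 - x + x^2.
Iterating the recurrence: a_0,…,a_{7} = 0, 2, 2, 0, -2, -2, 0, 2.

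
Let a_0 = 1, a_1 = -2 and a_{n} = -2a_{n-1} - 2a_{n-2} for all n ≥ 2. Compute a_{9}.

The ordinary generating function has denominator 1 + 2y + 2y^2.
Iterating the recurrence: a_0,…,a_{9} = 1, -2, 2, 0, -4, 8, -8, 0, 16, -32.

-32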